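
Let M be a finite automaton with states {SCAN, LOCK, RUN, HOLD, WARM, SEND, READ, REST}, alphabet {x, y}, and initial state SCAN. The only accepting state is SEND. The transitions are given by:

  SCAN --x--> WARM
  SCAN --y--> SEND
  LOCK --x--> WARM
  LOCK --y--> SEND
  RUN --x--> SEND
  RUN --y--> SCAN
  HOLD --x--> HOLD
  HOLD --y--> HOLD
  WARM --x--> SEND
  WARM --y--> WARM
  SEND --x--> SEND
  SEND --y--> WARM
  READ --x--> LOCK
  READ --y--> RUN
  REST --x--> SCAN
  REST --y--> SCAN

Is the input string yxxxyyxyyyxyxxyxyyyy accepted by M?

SCAN → SEND → SEND → SEND → SEND → WARM → WARM → SEND → WARM → WARM → WARM → SEND → WARM → SEND → SEND → WARM → SEND → WARM → WARM → WARM → WARM
End state WARM is not accepting.

No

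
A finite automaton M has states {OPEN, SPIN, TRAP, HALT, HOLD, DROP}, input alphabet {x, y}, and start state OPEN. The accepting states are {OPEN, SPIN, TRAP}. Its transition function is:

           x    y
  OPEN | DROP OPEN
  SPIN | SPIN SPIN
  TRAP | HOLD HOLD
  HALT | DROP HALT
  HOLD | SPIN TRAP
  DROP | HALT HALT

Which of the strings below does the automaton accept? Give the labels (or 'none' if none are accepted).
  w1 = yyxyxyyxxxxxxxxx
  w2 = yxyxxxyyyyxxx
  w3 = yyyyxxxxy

none

w1: OPEN → OPEN → OPEN → DROP → HALT → DROP → HALT → HALT → DROP → HALT → DROP → HALT → DROP → HALT → DROP → HALT → DROP  → end DROP, rejected
w2: OPEN → OPEN → DROP → HALT → DROP → HALT → DROP → HALT → HALT → HALT → HALT → DROP → HALT → DROP  → end DROP, rejected
w3: OPEN → OPEN → OPEN → OPEN → OPEN → DROP → HALT → DROP → HALT → HALT  → end HALT, rejected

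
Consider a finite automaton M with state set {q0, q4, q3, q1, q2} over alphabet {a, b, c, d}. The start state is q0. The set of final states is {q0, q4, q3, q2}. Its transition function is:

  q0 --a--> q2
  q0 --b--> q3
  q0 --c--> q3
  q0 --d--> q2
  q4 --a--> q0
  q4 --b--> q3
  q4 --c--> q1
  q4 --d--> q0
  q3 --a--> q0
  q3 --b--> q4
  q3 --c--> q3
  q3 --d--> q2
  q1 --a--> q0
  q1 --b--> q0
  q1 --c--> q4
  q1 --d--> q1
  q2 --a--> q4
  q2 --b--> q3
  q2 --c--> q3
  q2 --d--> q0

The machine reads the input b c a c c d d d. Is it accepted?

q0 → q3 → q3 → q0 → q3 → q3 → q2 → q0 → q2
End state q2 is accepting.

Yes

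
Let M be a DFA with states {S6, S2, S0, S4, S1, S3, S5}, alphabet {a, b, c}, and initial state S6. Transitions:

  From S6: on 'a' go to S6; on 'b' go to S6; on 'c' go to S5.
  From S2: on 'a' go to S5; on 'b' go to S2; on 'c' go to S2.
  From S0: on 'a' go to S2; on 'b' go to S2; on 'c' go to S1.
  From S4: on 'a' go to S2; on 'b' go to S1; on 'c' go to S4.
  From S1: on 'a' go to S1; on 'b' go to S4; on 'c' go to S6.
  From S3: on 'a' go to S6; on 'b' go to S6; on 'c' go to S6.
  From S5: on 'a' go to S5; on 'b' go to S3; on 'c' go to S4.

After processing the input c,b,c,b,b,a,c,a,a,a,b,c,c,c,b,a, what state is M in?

Trace: S6 -c-> S5 -b-> S3 -c-> S6 -b-> S6 -b-> S6 -a-> S6 -c-> S5 -a-> S5 -a-> S5 -a-> S5 -b-> S3 -c-> S6 -c-> S5 -c-> S4 -b-> S1 -a-> S1

S1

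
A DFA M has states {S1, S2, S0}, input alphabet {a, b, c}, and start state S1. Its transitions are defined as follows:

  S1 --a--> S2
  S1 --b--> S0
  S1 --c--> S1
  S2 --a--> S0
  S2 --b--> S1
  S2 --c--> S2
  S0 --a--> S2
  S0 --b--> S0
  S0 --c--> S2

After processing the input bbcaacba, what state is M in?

Trace: S1 -b-> S0 -b-> S0 -c-> S2 -a-> S0 -a-> S2 -c-> S2 -b-> S1 -a-> S2

S2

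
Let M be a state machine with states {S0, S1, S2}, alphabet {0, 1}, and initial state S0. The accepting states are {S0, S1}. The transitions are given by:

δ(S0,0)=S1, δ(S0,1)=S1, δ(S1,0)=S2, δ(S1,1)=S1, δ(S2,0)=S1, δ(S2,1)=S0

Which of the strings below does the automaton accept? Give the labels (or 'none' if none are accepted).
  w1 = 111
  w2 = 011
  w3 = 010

w1: Trace: S0 -1-> S1 -1-> S1 -1-> S1  → end S1, accepted
w2: Trace: S0 -0-> S1 -1-> S1 -1-> S1  → end S1, accepted
w3: Trace: S0 -0-> S1 -1-> S1 -0-> S2  → end S2, rejected

w1, w2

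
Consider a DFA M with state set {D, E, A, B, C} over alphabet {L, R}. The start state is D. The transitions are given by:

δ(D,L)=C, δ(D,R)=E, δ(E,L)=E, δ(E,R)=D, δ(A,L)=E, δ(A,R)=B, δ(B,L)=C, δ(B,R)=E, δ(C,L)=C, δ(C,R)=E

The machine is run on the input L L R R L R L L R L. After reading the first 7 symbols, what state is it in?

E

start at D
read 'L': D → C
read 'L': C → C
read 'R': C → E
read 'R': E → D
read 'L': D → C
read 'R': C → E
read 'L': E → E
After 7 symbols: E.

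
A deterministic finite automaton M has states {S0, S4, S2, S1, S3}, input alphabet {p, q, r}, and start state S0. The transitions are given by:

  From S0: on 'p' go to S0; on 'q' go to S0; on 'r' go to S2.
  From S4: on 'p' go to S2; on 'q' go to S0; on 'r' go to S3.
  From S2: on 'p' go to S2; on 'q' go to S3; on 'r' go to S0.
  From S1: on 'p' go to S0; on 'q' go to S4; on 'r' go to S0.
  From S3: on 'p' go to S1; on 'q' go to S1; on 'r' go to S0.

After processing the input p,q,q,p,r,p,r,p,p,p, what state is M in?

S0

Trace: S0 -p-> S0 -q-> S0 -q-> S0 -p-> S0 -r-> S2 -p-> S2 -r-> S0 -p-> S0 -p-> S0 -p-> S0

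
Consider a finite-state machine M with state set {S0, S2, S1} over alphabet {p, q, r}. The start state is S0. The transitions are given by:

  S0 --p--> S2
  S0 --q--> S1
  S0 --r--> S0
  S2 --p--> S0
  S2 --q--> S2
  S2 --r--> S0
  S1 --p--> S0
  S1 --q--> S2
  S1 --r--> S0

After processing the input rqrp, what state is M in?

S2

Trace: S0 -r-> S0 -q-> S1 -r-> S0 -p-> S2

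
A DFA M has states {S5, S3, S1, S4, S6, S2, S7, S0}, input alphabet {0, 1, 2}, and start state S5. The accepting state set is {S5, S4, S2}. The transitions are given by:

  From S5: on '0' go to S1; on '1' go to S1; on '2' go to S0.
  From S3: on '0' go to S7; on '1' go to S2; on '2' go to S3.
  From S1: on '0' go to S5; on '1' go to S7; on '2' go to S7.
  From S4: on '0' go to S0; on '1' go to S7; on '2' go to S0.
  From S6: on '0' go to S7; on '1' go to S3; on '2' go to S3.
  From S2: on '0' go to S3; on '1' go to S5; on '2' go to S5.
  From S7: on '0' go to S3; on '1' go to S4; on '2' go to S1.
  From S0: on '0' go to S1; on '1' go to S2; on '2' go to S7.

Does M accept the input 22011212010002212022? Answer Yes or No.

S5 → S0 → S7 → S3 → S2 → S5 → S0 → S2 → S5 → S1 → S7 → S3 → S7 → S3 → S3 → S3 → S2 → S5 → S1 → S7 → S1
End state S1 is not accepting.

No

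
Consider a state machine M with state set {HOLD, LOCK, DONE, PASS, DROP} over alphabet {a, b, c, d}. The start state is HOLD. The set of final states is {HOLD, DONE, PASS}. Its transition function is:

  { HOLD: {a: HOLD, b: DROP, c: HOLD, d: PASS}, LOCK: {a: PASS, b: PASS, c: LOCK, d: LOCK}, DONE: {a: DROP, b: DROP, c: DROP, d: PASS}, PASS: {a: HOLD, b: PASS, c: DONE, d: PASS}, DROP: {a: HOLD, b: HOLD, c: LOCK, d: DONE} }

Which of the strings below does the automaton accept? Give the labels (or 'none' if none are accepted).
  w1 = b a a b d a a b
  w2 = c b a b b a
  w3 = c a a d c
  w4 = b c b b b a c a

w2, w3, w4

w1: Trace: HOLD -b-> DROP -a-> HOLD -a-> HOLD -b-> DROP -d-> DONE -a-> DROP -a-> HOLD -b-> DROP  → end DROP, rejected
w2: Trace: HOLD -c-> HOLD -b-> DROP -a-> HOLD -b-> DROP -b-> HOLD -a-> HOLD  → end HOLD, accepted
w3: Trace: HOLD -c-> HOLD -a-> HOLD -a-> HOLD -d-> PASS -c-> DONE  → end DONE, accepted
w4: Trace: HOLD -b-> DROP -c-> LOCK -b-> PASS -b-> PASS -b-> PASS -a-> HOLD -c-> HOLD -a-> HOLD  → end HOLD, accepted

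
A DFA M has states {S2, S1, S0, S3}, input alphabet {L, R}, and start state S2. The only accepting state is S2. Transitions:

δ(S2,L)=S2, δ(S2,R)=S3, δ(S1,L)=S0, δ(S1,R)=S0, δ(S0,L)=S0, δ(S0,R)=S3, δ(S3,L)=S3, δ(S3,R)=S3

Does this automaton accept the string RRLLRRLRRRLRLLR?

No

start at S2
read 'R': S2 → S3
read 'R': S3 → S3
read 'L': S3 → S3
read 'L': S3 → S3
read 'R': S3 → S3
read 'R': S3 → S3
read 'L': S3 → S3
read 'R': S3 → S3
read 'R': S3 → S3
read 'R': S3 → S3
read 'L': S3 → S3
read 'R': S3 → S3
read 'L': S3 → S3
read 'L': S3 → S3
read 'R': S3 → S3
End state S3 is not accepting.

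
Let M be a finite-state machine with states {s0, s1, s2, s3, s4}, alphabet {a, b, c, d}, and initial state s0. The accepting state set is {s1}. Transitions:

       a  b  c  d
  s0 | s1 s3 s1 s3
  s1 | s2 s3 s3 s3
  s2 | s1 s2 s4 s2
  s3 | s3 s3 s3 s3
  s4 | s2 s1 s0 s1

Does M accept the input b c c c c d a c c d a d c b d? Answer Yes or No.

No

s0 → s3 → s3 → s3 → s3 → s3 → s3 → s3 → s3 → s3 → s3 → s3 → s3 → s3 → s3 → s3
End state s3 is not accepting.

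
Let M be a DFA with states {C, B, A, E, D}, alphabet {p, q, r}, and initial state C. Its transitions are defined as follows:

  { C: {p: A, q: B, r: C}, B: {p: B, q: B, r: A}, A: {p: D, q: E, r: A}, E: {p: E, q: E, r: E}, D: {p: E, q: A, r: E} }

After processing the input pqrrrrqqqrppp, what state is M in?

start at C
read 'p': C → A
read 'q': A → E
read 'r': E → E
read 'r': E → E
read 'r': E → E
read 'r': E → E
read 'q': E → E
read 'q': E → E
read 'q': E → E
read 'r': E → E
read 'p': E → E
read 'p': E → E
read 'p': E → E

E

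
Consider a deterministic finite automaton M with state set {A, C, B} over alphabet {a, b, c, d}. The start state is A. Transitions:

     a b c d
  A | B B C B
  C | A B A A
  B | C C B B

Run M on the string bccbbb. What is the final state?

C

Trace: A -b-> B -c-> B -c-> B -b-> C -b-> B -b-> C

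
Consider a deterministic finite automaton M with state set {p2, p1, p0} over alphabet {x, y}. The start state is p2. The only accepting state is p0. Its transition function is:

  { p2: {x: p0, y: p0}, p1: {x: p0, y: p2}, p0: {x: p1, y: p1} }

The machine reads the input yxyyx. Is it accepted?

No

start at p2
read 'y': p2 → p0
read 'x': p0 → p1
read 'y': p1 → p2
read 'y': p2 → p0
read 'x': p0 → p1
End state p1 is not accepting.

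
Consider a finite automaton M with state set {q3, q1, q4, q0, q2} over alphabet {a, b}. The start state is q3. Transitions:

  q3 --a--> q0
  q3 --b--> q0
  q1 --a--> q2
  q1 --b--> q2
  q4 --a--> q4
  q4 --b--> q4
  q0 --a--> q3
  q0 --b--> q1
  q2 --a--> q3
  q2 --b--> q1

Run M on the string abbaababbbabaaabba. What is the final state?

q3 → q0 → q1 → q2 → q3 → q0 → q1 → q2 → q1 → q2 → q1 → q2 → q1 → q2 → q3 → q0 → q1 → q2 → q3

q3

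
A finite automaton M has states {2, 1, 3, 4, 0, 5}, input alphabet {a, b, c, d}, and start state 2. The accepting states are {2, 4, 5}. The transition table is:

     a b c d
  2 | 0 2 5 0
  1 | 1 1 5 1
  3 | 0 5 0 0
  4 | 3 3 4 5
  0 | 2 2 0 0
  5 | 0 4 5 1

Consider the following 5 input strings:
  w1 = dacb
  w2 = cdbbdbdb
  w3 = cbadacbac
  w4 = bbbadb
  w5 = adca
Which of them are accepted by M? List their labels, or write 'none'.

w1, w4, w5

w1: 2 → 0 → 2 → 5 → 4  → end 4, accepted
w2: 2 → 5 → 1 → 1 → 1 → 1 → 1 → 1 → 1  → end 1, rejected
w3: 2 → 5 → 4 → 3 → 0 → 2 → 5 → 4 → 3 → 0  → end 0, rejected
w4: 2 → 2 → 2 → 2 → 0 → 0 → 2  → end 2, accepted
w5: 2 → 0 → 0 → 0 → 2  → end 2, accepted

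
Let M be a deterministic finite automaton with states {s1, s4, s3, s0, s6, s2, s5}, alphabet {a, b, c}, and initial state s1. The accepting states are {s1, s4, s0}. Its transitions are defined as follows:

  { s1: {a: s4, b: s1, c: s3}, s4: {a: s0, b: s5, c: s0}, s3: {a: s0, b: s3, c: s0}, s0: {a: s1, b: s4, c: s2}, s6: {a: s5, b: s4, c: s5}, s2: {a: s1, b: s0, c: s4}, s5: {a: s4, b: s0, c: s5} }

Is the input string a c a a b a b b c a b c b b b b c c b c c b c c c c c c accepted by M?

Trace: s1 -a-> s4 -c-> s0 -a-> s1 -a-> s4 -b-> s5 -a-> s4 -b-> s5 -b-> s0 -c-> s2 -a-> s1 -b-> s1 -c-> s3 -b-> s3 -b-> s3 -b-> s3 -b-> s3 -c-> s0 -c-> s2 -b-> s0 -c-> s2 -c-> s4 -b-> s5 -c-> s5 -c-> s5 -c-> s5 -c-> s5 -c-> s5 -c-> s5
End state s5 is not accepting.

No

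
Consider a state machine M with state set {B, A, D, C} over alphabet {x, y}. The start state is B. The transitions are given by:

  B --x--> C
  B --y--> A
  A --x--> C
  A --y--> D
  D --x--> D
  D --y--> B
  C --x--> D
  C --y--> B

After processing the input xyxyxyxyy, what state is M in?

A

B → C → B → C → B → C → B → C → B → A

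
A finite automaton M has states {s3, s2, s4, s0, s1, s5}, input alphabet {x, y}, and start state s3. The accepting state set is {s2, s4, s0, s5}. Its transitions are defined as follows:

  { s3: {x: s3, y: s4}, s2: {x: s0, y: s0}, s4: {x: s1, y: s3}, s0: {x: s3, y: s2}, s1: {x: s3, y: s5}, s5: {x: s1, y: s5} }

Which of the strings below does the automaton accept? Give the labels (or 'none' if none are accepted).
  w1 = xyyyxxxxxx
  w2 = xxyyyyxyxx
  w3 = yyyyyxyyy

w1: s3 → s3 → s4 → s3 → s4 → s1 → s3 → s3 → s3 → s3 → s3  → end s3, rejected
w2: s3 → s3 → s3 → s4 → s3 → s4 → s3 → s3 → s4 → s1 → s3  → end s3, rejected
w3: s3 → s4 → s3 → s4 → s3 → s4 → s1 → s5 → s5 → s5  → end s5, accepted

w3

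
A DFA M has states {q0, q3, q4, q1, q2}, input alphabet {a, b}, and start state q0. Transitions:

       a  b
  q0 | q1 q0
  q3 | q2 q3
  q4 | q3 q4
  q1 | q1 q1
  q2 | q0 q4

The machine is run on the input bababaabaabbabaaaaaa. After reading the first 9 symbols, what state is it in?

Trace: q0 -b-> q0 -a-> q1 -b-> q1 -a-> q1 -b-> q1 -a-> q1 -a-> q1 -b-> q1 -a-> q1
After 9 symbols: q1.

q1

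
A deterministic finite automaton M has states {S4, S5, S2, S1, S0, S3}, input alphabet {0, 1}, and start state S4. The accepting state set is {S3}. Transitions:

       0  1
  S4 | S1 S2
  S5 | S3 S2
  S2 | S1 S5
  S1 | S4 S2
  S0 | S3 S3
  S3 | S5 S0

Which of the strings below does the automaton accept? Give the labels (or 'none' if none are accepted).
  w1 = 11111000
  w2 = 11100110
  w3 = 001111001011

w1: Trace: S4 -1-> S2 -1-> S5 -1-> S2 -1-> S5 -1-> S2 -0-> S1 -0-> S4 -0-> S1  → end S1, rejected
w2: Trace: S4 -1-> S2 -1-> S5 -1-> S2 -0-> S1 -0-> S4 -1-> S2 -1-> S5 -0-> S3  → end S3, accepted
w3: Trace: S4 -0-> S1 -0-> S4 -1-> S2 -1-> S5 -1-> S2 -1-> S5 -0-> S3 -0-> S5 -1-> S2 -0-> S1 -1-> S2 -1-> S5  → end S5, rejected

w2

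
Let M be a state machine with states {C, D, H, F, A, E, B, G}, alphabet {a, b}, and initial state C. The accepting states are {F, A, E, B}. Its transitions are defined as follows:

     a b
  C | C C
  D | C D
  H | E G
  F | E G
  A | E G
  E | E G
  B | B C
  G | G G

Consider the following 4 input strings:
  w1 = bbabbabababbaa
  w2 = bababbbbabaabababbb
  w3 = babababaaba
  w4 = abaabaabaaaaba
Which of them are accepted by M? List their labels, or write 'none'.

w1: C → C → C → C → C → C → C → C → C → C → C → C → C → C → C  → end C, rejected
w2: C → C → C → C → C → C → C → C → C → C → C → C → C → C → C → C → C → C → C → C  → end C, rejected
w3: C → C → C → C → C → C → C → C → C → C → C → C  → end C, rejected
w4: C → C → C → C → C → C → C → C → C → C → C → C → C → C → C  → end C, rejected

none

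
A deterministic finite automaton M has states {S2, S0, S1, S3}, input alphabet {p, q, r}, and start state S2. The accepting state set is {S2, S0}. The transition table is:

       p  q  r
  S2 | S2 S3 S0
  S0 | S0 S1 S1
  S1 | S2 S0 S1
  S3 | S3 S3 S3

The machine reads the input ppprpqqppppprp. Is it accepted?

start at S2
read 'p': S2 → S2
read 'p': S2 → S2
read 'p': S2 → S2
read 'r': S2 → S0
read 'p': S0 → S0
read 'q': S0 → S1
read 'q': S1 → S0
read 'p': S0 → S0
read 'p': S0 → S0
read 'p': S0 → S0
read 'p': S0 → S0
read 'p': S0 → S0
read 'r': S0 → S1
read 'p': S1 → S2
End state S2 is accepting.

Yes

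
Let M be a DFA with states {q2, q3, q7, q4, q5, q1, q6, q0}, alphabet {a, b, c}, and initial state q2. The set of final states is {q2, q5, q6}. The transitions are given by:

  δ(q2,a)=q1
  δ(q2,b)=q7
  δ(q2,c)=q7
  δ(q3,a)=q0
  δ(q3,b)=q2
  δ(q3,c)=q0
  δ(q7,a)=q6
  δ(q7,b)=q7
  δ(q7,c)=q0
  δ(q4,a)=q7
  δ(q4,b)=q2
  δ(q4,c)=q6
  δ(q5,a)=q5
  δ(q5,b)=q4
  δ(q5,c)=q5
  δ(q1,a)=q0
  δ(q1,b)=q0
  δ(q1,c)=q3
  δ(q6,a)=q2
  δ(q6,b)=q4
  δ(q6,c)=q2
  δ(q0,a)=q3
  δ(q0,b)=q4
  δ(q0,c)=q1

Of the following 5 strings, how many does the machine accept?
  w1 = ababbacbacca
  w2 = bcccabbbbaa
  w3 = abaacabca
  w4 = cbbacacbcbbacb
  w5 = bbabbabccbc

w1:
  start at q2
  read 'a': q2 → q1
  read 'b': q1 → q0
  read 'a': q0 → q3
  read 'b': q3 → q2
  read 'b': q2 → q7
  read 'a': q7 → q6
  read 'c': q6 → q2
  read 'b': q2 → q7
  read 'a': q7 → q6
  read 'c': q6 → q2
  read 'c': q2 → q7
  read 'a': q7 → q6
  end q6, accepted
w2:
  start at q2
  read 'b': q2 → q7
  read 'c': q7 → q0
  read 'c': q0 → q1
  read 'c': q1 → q3
  read 'a': q3 → q0
  read 'b': q0 → q4
  read 'b': q4 → q2
  read 'b': q2 → q7
  read 'b': q7 → q7
  read 'a': q7 → q6
  read 'a': q6 → q2
  end q2, accepted
w3:
  start at q2
  read 'a': q2 → q1
  read 'b': q1 → q0
  read 'a': q0 → q3
  read 'a': q3 → q0
  read 'c': q0 → q1
  read 'a': q1 → q0
  read 'b': q0 → q4
  read 'c': q4 → q6
  read 'a': q6 → q2
  end q2, accepted
w4:
  start at q2
  read 'c': q2 → q7
  read 'b': q7 → q7
  read 'b': q7 → q7
  read 'a': q7 → q6
  read 'c': q6 → q2
  read 'a': q2 → q1
  read 'c': q1 → q3
  read 'b': q3 → q2
  read 'c': q2 → q7
  read 'b': q7 → q7
  read 'b': q7 → q7
  read 'a': q7 → q6
  read 'c': q6 → q2
  read 'b': q2 → q7
  end q7, rejected
w5:
  start at q2
  read 'b': q2 → q7
  read 'b': q7 → q7
  read 'a': q7 → q6
  read 'b': q6 → q4
  read 'b': q4 → q2
  read 'a': q2 → q1
  read 'b': q1 → q0
  read 'c': q0 → q1
  read 'c': q1 → q3
  read 'b': q3 → q2
  read 'c': q2 → q7
  end q7, rejected

3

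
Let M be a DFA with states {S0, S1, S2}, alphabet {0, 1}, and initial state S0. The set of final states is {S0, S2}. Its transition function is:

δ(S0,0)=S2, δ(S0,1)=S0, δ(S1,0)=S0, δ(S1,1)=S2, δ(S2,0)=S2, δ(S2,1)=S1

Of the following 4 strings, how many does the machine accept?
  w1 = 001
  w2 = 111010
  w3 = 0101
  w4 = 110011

3

w1:
  start at S0
  read '0': S0 → S2
  read '0': S2 → S2
  read '1': S2 → S1
  end S1, rejected
w2:
  start at S0
  read '1': S0 → S0
  read '1': S0 → S0
  read '1': S0 → S0
  read '0': S0 → S2
  read '1': S2 → S1
  read '0': S1 → S0
  end S0, accepted
w3:
  start at S0
  read '0': S0 → S2
  read '1': S2 → S1
  read '0': S1 → S0
  read '1': S0 → S0
  end S0, accepted
w4:
  start at S0
  read '1': S0 → S0
  read '1': S0 → S0
  read '0': S0 → S2
  read '0': S2 → S2
  read '1': S2 → S1
  read '1': S1 → S2
  end S2, accepted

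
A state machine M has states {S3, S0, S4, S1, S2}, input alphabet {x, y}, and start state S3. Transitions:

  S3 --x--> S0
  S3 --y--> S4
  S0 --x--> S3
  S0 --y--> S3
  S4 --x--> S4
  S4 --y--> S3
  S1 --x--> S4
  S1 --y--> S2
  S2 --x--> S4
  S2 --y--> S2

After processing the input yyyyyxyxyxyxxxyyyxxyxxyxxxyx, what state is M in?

S0

Trace: S3 -y-> S4 -y-> S3 -y-> S4 -y-> S3 -y-> S4 -x-> S4 -y-> S3 -x-> S0 -y-> S3 -x-> S0 -y-> S3 -x-> S0 -x-> S3 -x-> S0 -y-> S3 -y-> S4 -y-> S3 -x-> S0 -x-> S3 -y-> S4 -x-> S4 -x-> S4 -y-> S3 -x-> S0 -x-> S3 -x-> S0 -y-> S3 -x-> S0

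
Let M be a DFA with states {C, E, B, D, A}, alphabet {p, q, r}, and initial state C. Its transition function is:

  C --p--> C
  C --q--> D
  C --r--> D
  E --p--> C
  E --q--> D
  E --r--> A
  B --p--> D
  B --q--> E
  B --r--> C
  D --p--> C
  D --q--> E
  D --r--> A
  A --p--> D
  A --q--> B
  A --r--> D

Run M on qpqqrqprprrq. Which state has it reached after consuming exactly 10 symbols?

Trace: C -q-> D -p-> C -q-> D -q-> E -r-> A -q-> B -p-> D -r-> A -p-> D -r-> A
After 10 symbols: A.

A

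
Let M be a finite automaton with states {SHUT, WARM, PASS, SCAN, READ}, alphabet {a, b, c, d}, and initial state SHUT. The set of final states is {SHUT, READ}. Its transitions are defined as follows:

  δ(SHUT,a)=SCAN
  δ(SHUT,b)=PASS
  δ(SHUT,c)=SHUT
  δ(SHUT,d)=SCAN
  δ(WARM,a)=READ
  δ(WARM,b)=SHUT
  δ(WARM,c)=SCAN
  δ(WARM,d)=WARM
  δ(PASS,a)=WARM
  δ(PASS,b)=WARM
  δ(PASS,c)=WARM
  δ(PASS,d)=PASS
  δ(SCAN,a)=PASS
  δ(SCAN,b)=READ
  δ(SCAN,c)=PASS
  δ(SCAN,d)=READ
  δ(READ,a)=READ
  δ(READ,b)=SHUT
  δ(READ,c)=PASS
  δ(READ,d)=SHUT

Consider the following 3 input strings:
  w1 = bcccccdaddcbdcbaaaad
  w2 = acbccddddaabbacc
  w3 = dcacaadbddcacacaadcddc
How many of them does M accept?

1

w1: Trace: SHUT -b-> PASS -c-> WARM -c-> SCAN -c-> PASS -c-> WARM -c-> SCAN -d-> READ -a-> READ -d-> SHUT -d-> SCAN -c-> PASS -b-> WARM -d-> WARM -c-> SCAN -b-> READ -a-> READ -a-> READ -a-> READ -a-> READ -d-> SHUT  → end SHUT, accepted
w2: Trace: SHUT -a-> SCAN -c-> PASS -b-> WARM -c-> SCAN -c-> PASS -d-> PASS -d-> PASS -d-> PASS -d-> PASS -a-> WARM -a-> READ -b-> SHUT -b-> PASS -a-> WARM -c-> SCAN -c-> PASS  → end PASS, rejected
w3: Trace: SHUT -d-> SCAN -c-> PASS -a-> WARM -c-> SCAN -a-> PASS -a-> WARM -d-> WARM -b-> SHUT -d-> SCAN -d-> READ -c-> PASS -a-> WARM -c-> SCAN -a-> PASS -c-> WARM -a-> READ -a-> READ -d-> SHUT -c-> SHUT -d-> SCAN -d-> READ -c-> PASS  → end PASS, rejected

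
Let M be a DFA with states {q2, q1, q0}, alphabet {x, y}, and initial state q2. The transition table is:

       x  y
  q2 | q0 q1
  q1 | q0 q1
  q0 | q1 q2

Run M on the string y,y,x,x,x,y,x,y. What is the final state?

Trace: q2 -y-> q1 -y-> q1 -x-> q0 -x-> q1 -x-> q0 -y-> q2 -x-> q0 -y-> q2

q2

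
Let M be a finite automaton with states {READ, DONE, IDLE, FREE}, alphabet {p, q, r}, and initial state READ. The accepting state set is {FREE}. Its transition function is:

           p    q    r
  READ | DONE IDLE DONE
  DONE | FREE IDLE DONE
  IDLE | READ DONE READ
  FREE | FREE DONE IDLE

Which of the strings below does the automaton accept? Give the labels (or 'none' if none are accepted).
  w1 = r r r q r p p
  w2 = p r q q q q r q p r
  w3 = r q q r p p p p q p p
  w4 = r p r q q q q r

w1: Trace: READ -r-> DONE -r-> DONE -r-> DONE -q-> IDLE -r-> READ -p-> DONE -p-> FREE  → end FREE, accepted
w2: Trace: READ -p-> DONE -r-> DONE -q-> IDLE -q-> DONE -q-> IDLE -q-> DONE -r-> DONE -q-> IDLE -p-> READ -r-> DONE  → end DONE, rejected
w3: Trace: READ -r-> DONE -q-> IDLE -q-> DONE -r-> DONE -p-> FREE -p-> FREE -p-> FREE -p-> FREE -q-> DONE -p-> FREE -p-> FREE  → end FREE, accepted
w4: Trace: READ -r-> DONE -p-> FREE -r-> IDLE -q-> DONE -q-> IDLE -q-> DONE -q-> IDLE -r-> READ  → end READ, rejected

w1, w3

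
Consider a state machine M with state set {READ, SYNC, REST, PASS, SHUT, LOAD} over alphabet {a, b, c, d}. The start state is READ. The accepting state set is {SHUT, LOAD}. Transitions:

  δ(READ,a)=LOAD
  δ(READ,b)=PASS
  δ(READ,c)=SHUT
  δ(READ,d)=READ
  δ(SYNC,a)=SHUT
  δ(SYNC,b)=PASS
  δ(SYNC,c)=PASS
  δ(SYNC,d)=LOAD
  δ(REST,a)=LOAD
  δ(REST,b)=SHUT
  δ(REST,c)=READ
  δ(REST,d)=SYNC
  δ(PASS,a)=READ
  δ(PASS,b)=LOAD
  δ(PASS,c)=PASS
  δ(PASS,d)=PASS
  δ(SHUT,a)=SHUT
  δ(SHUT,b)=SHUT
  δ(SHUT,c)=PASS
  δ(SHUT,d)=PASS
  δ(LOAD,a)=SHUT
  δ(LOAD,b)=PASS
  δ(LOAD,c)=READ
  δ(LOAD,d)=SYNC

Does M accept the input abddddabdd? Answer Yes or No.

Trace: READ -a-> LOAD -b-> PASS -d-> PASS -d-> PASS -d-> PASS -d-> PASS -a-> READ -b-> PASS -d-> PASS -d-> PASS
End state PASS is not accepting.

No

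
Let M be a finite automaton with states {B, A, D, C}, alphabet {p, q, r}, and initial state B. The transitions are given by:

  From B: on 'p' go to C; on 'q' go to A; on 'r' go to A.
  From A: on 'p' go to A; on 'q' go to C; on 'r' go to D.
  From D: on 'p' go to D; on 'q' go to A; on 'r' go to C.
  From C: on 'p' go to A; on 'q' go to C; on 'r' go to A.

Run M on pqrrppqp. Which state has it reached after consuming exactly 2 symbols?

C

Trace: B -p-> C -q-> C
After 2 symbols: C.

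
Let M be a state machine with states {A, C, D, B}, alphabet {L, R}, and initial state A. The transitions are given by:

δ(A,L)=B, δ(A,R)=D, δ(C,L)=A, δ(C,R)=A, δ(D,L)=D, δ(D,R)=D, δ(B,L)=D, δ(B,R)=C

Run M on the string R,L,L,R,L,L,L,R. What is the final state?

D

Trace: A -R-> D -L-> D -L-> D -R-> D -L-> D -L-> D -L-> D -R-> D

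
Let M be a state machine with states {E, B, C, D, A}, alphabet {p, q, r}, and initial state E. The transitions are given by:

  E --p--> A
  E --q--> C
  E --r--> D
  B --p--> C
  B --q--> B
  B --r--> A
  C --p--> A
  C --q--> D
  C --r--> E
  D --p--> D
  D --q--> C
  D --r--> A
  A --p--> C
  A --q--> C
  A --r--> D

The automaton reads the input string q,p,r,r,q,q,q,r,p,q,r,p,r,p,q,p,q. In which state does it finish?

E → C → A → D → A → C → D → C → E → A → C → E → A → D → D → C → A → C

C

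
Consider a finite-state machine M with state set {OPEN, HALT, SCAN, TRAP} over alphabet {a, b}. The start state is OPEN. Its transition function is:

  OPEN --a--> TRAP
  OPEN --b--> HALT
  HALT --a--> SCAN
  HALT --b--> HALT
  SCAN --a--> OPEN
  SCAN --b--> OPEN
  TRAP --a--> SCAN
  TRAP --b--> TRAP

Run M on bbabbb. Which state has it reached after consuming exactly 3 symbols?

Trace: OPEN -b-> HALT -b-> HALT -a-> SCAN
After 3 symbols: SCAN.

SCAN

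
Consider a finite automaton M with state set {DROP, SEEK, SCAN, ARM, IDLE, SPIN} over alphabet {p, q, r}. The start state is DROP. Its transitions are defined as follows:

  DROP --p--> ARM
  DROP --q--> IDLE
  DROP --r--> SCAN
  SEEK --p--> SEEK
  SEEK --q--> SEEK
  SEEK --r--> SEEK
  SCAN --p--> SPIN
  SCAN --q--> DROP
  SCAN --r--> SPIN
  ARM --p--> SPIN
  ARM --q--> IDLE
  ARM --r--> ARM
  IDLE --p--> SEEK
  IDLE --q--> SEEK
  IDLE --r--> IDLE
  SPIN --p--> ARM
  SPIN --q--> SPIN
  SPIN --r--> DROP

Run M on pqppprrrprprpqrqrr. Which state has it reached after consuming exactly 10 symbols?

SEEK

DROP → ARM → IDLE → SEEK → SEEK → SEEK → SEEK → SEEK → SEEK → SEEK → SEEK
After 10 symbols: SEEK.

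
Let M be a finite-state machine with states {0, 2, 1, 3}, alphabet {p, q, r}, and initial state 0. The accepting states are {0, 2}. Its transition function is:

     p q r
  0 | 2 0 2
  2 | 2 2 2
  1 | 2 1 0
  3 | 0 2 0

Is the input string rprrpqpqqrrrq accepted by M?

Yes

0 → 2 → 2 → 2 → 2 → 2 → 2 → 2 → 2 → 2 → 2 → 2 → 2 → 2
End state 2 is accepting.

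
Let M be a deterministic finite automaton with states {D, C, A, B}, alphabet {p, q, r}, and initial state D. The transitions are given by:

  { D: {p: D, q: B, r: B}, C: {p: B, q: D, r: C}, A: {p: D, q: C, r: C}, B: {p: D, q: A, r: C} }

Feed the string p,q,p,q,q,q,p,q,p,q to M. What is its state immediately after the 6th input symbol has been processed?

D → D → B → D → B → A → C
After 6 symbols: C.

C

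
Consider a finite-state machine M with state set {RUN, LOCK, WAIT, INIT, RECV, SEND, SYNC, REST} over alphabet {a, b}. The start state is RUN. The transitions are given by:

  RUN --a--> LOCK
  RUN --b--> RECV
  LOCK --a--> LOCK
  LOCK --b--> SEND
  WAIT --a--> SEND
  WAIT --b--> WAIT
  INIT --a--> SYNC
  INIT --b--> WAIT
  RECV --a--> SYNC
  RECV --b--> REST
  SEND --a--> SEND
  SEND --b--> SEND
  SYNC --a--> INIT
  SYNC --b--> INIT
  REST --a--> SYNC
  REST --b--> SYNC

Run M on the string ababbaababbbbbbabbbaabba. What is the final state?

SEND

start at RUN
read 'a': RUN → LOCK
read 'b': LOCK → SEND
read 'a': SEND → SEND
read 'b': SEND → SEND
read 'b': SEND → SEND
read 'a': SEND → SEND
read 'a': SEND → SEND
read 'b': SEND → SEND
read 'a': SEND → SEND
read 'b': SEND → SEND
read 'b': SEND → SEND
read 'b': SEND → SEND
read 'b': SEND → SEND
read 'b': SEND → SEND
read 'b': SEND → SEND
read 'a': SEND → SEND
read 'b': SEND → SEND
read 'b': SEND → SEND
read 'b': SEND → SEND
read 'a': SEND → SEND
read 'a': SEND → SEND
read 'b': SEND → SEND
read 'b': SEND → SEND
read 'a': SEND → SEND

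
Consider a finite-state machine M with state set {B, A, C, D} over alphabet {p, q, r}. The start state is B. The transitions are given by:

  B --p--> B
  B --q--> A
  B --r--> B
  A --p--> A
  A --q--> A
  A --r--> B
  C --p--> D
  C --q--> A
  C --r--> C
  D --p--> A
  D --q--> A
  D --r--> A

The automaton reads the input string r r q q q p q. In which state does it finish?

start at B
read 'r': B → B
read 'r': B → B
read 'q': B → A
read 'q': A → A
read 'q': A → A
read 'p': A → A
read 'q': A → A

A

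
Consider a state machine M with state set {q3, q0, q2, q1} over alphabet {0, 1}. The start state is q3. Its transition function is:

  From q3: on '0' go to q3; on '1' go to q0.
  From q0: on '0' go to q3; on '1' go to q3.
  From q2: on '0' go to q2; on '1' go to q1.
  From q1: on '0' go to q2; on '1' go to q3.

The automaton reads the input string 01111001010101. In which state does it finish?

start at q3
read '0': q3 → q3
read '1': q3 → q0
read '1': q0 → q3
read '1': q3 → q0
read '1': q0 → q3
read '0': q3 → q3
read '0': q3 → q3
read '1': q3 → q0
read '0': q0 → q3
read '1': q3 → q0
read '0': q0 → q3
read '1': q3 → q0
read '0': q0 → q3
read '1': q3 → q0

q0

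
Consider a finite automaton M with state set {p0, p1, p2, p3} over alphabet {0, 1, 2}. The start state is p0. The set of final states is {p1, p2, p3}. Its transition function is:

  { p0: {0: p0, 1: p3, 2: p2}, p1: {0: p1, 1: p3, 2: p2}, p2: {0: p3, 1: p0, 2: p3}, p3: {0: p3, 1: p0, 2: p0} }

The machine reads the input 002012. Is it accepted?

Yes

Trace: p0 -0-> p0 -0-> p0 -2-> p2 -0-> p3 -1-> p0 -2-> p2
End state p2 is accepting.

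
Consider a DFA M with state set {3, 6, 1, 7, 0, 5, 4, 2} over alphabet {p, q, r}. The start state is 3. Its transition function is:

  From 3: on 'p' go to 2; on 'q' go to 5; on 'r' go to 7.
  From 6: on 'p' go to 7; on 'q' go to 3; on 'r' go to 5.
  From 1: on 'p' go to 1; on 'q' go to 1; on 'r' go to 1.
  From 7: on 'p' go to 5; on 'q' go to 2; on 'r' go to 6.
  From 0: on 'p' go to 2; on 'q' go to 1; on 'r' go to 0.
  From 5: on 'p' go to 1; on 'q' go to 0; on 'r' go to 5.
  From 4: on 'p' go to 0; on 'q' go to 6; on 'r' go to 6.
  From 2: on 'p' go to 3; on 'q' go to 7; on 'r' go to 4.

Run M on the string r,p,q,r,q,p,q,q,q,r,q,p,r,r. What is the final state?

start at 3
read 'r': 3 → 7
read 'p': 7 → 5
read 'q': 5 → 0
read 'r': 0 → 0
read 'q': 0 → 1
read 'p': 1 → 1
read 'q': 1 → 1
read 'q': 1 → 1
read 'q': 1 → 1
read 'r': 1 → 1
read 'q': 1 → 1
read 'p': 1 → 1
read 'r': 1 → 1
read 'r': 1 → 1

1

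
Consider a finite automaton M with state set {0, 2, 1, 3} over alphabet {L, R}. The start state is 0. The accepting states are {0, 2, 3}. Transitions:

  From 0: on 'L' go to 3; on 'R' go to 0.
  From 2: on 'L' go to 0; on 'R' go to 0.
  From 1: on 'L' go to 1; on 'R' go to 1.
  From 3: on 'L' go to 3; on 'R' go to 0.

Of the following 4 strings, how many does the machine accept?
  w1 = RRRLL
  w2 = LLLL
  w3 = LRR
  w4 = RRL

w1:
  start at 0
  read 'R': 0 → 0
  read 'R': 0 → 0
  read 'R': 0 → 0
  read 'L': 0 → 3
  read 'L': 3 → 3
  end 3, accepted
w2:
  start at 0
  read 'L': 0 → 3
  read 'L': 3 → 3
  read 'L': 3 → 3
  read 'L': 3 → 3
  end 3, accepted
w3:
  start at 0
  read 'L': 0 → 3
  read 'R': 3 → 0
  read 'R': 0 → 0
  end 0, accepted
w4:
  start at 0
  read 'R': 0 → 0
  read 'R': 0 → 0
  read 'L': 0 → 3
  end 3, accepted

4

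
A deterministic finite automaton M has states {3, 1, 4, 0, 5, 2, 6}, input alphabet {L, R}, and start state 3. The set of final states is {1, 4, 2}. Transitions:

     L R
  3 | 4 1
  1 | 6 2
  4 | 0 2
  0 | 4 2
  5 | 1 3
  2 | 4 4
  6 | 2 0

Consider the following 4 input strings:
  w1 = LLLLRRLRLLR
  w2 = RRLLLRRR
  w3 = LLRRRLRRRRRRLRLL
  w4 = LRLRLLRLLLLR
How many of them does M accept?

w1:
  start at 3
  read 'L': 3 → 4
  read 'L': 4 → 0
  read 'L': 0 → 4
  read 'L': 4 → 0
  read 'R': 0 → 2
  read 'R': 2 → 4
  read 'L': 4 → 0
  read 'R': 0 → 2
  read 'L': 2 → 4
  read 'L': 4 → 0
  read 'R': 0 → 2
  end 2, accepted
w2:
  start at 3
  read 'R': 3 → 1
  read 'R': 1 → 2
  read 'L': 2 → 4
  read 'L': 4 → 0
  read 'L': 0 → 4
  read 'R': 4 → 2
  read 'R': 2 → 4
  read 'R': 4 → 2
  end 2, accepted
w3:
  start at 3
  read 'L': 3 → 4
  read 'L': 4 → 0
  read 'R': 0 → 2
  read 'R': 2 → 4
  read 'R': 4 → 2
  read 'L': 2 → 4
  read 'R': 4 → 2
  read 'R': 2 → 4
  read 'R': 4 → 2
  read 'R': 2 → 4
  read 'R': 4 → 2
  read 'R': 2 → 4
  read 'L': 4 → 0
  read 'R': 0 → 2
  read 'L': 2 → 4
  read 'L': 4 → 0
  end 0, rejected
w4:
  start at 3
  read 'L': 3 → 4
  read 'R': 4 → 2
  read 'L': 2 → 4
  read 'R': 4 → 2
  read 'L': 2 → 4
  read 'L': 4 → 0
  read 'R': 0 → 2
  read 'L': 2 → 4
  read 'L': 4 → 0
  read 'L': 0 → 4
  read 'L': 4 → 0
  read 'R': 0 → 2
  end 2, accepted

3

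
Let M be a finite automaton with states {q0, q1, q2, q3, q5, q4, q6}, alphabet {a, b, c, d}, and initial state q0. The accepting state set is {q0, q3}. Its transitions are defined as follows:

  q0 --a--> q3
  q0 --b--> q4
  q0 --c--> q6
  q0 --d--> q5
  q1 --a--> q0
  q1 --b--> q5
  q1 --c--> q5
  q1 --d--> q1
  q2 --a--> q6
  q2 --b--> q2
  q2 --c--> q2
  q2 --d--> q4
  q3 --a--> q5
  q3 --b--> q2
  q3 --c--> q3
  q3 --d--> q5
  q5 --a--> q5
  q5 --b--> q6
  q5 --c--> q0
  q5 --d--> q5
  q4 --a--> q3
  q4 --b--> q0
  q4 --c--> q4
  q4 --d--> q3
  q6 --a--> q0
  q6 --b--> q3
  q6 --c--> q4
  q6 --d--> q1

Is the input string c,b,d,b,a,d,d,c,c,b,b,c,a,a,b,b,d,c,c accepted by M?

Trace: q0 -c-> q6 -b-> q3 -d-> q5 -b-> q6 -a-> q0 -d-> q5 -d-> q5 -c-> q0 -c-> q6 -b-> q3 -b-> q2 -c-> q2 -a-> q6 -a-> q0 -b-> q4 -b-> q0 -d-> q5 -c-> q0 -c-> q6
End state q6 is not accepting.

No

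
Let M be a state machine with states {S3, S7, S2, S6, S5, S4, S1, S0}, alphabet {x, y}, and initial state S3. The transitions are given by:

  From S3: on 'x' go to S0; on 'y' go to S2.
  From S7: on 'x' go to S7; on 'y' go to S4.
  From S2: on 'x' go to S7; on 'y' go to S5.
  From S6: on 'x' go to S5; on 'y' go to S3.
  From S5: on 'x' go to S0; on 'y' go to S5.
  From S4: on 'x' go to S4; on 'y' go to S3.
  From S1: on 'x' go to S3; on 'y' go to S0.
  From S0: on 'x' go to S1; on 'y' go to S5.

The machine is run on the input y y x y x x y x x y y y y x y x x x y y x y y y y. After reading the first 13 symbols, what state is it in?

S5

S3 → S2 → S5 → S0 → S5 → S0 → S1 → S0 → S1 → S3 → S2 → S5 → S5 → S5
After 13 symbols: S5.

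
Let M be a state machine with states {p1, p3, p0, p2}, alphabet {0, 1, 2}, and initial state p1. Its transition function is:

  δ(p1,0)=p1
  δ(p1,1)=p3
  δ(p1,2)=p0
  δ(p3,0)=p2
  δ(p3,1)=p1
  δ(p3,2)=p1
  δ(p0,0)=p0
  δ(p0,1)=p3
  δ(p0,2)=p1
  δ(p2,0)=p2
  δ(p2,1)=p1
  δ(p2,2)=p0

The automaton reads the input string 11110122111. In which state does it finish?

p3

p1 → p3 → p1 → p3 → p1 → p1 → p3 → p1 → p0 → p3 → p1 → p3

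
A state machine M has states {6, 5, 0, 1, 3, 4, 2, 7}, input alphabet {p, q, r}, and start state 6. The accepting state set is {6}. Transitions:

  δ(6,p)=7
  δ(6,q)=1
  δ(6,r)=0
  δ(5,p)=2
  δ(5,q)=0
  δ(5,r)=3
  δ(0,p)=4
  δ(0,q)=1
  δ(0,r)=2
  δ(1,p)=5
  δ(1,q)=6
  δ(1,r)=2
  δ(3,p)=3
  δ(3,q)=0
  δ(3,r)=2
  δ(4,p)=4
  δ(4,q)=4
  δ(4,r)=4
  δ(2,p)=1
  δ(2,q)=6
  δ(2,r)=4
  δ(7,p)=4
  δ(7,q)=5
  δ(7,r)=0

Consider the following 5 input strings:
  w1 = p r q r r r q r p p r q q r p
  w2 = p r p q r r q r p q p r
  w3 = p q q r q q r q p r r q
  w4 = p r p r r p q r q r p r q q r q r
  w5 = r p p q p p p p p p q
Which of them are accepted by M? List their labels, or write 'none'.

w3

w1: Trace: 6 -p-> 7 -r-> 0 -q-> 1 -r-> 2 -r-> 4 -r-> 4 -q-> 4 -r-> 4 -p-> 4 -p-> 4 -r-> 4 -q-> 4 -q-> 4 -r-> 4 -p-> 4  → end 4, rejected
w2: Trace: 6 -p-> 7 -r-> 0 -p-> 4 -q-> 4 -r-> 4 -r-> 4 -q-> 4 -r-> 4 -p-> 4 -q-> 4 -p-> 4 -r-> 4  → end 4, rejected
w3: Trace: 6 -p-> 7 -q-> 5 -q-> 0 -r-> 2 -q-> 6 -q-> 1 -r-> 2 -q-> 6 -p-> 7 -r-> 0 -r-> 2 -q-> 6  → end 6, accepted
w4: Trace: 6 -p-> 7 -r-> 0 -p-> 4 -r-> 4 -r-> 4 -p-> 4 -q-> 4 -r-> 4 -q-> 4 -r-> 4 -p-> 4 -r-> 4 -q-> 4 -q-> 4 -r-> 4 -q-> 4 -r-> 4  → end 4, rejected
w5: Trace: 6 -r-> 0 -p-> 4 -p-> 4 -q-> 4 -p-> 4 -p-> 4 -p-> 4 -p-> 4 -p-> 4 -p-> 4 -q-> 4  → end 4, rejected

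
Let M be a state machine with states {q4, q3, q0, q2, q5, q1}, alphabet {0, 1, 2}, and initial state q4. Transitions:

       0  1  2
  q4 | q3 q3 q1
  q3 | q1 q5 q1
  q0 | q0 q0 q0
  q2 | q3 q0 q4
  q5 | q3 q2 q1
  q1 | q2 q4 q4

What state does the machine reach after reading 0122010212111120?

q3

Trace: q4 -0-> q3 -1-> q5 -2-> q1 -2-> q4 -0-> q3 -1-> q5 -0-> q3 -2-> q1 -1-> q4 -2-> q1 -1-> q4 -1-> q3 -1-> q5 -1-> q2 -2-> q4 -0-> q3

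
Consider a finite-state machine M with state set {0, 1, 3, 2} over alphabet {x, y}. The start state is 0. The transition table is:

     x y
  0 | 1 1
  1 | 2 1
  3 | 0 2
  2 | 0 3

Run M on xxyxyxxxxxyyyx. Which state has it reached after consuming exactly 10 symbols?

0

start at 0
read 'x': 0 → 1
read 'x': 1 → 2
read 'y': 2 → 3
read 'x': 3 → 0
read 'y': 0 → 1
read 'x': 1 → 2
read 'x': 2 → 0
read 'x': 0 → 1
read 'x': 1 → 2
read 'x': 2 → 0
After 10 symbols: 0.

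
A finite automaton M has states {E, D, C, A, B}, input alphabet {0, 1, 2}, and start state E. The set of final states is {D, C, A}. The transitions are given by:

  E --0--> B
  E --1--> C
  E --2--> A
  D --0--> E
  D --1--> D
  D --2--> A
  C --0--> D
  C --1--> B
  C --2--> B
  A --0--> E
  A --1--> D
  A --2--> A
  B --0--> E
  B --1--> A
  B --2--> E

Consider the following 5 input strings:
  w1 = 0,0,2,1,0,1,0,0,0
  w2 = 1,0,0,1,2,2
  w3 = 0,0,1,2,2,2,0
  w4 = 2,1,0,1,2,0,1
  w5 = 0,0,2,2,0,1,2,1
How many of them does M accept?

w1: E → B → E → A → D → E → C → D → E → B  → end B, rejected
w2: E → C → D → E → C → B → E  → end E, rejected
w3: E → B → E → C → B → E → A → E  → end E, rejected
w4: E → A → D → E → C → B → E → C  → end C, accepted
w5: E → B → E → A → A → E → C → B → A  → end A, accepted

2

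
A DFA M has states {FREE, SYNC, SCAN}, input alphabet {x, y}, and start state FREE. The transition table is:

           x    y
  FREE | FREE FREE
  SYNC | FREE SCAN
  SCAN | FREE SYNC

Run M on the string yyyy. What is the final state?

FREE

Trace: FREE -y-> FREE -y-> FREE -y-> FREE -y-> FREE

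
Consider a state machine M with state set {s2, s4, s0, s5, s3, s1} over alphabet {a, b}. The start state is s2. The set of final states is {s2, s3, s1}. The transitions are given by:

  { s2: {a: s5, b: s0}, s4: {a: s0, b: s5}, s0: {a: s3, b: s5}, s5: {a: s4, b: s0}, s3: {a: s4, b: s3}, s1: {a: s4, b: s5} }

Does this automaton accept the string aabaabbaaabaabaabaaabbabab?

No

Trace: s2 -a-> s5 -a-> s4 -b-> s5 -a-> s4 -a-> s0 -b-> s5 -b-> s0 -a-> s3 -a-> s4 -a-> s0 -b-> s5 -a-> s4 -a-> s0 -b-> s5 -a-> s4 -a-> s0 -b-> s5 -a-> s4 -a-> s0 -a-> s3 -b-> s3 -b-> s3 -a-> s4 -b-> s5 -a-> s4 -b-> s5
End state s5 is not accepting.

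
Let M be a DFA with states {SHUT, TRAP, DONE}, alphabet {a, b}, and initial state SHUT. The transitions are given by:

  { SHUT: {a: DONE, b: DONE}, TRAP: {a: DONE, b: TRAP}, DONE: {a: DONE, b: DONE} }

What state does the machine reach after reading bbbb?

start at SHUT
read 'b': SHUT → DONE
read 'b': DONE → DONE
read 'b': DONE → DONE
read 'b': DONE → DONE

DONE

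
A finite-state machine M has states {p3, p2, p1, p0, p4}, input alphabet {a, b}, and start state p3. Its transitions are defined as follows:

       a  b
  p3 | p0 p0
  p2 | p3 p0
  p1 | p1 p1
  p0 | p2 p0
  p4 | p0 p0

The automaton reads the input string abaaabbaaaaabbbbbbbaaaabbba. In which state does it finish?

Trace: p3 -a-> p0 -b-> p0 -a-> p2 -a-> p3 -a-> p0 -b-> p0 -b-> p0 -a-> p2 -a-> p3 -a-> p0 -a-> p2 -a-> p3 -b-> p0 -b-> p0 -b-> p0 -b-> p0 -b-> p0 -b-> p0 -b-> p0 -a-> p2 -a-> p3 -a-> p0 -a-> p2 -b-> p0 -b-> p0 -b-> p0 -a-> p2

p2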